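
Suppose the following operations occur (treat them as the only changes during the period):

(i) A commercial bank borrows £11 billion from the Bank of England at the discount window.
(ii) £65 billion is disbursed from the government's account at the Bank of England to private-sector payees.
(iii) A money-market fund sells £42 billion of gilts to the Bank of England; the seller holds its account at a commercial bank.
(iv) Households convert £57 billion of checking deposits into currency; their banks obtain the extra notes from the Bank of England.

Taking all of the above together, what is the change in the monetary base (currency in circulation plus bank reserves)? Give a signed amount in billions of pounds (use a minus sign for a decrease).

Discount-window loan £11 billion: Bank of England balance sheet expands → +£11B.
Government spending £65 billion: a non-base liability converts back to reserves → +£65B.
Asset purchase (from non-banks) £42 billion: Bank of England balance sheet expands → +£42B.
Currency withdrawal £57 billion: just a shift between currency and reserves — both are base money → 0.
Net: 11 + 65 + 42 + 0 = +£118 billion.

+£118 billion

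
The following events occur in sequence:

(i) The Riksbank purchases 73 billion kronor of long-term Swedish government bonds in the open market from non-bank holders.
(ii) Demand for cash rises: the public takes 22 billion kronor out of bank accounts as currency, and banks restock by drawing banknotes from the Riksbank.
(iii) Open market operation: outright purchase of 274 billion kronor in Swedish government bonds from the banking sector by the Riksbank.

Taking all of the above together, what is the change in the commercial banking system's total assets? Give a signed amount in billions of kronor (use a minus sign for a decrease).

Asset purchase (from non-banks) 73 billion kronor: bank balance sheets expand → +73B.
Currency withdrawal 22 billion kronor: bank balance sheets shrink → −22B.
OMO purchase (from banks) 274 billion kronor: just an asset swap on bank balance sheets → 0.
Net: 73 − 22 + 0 = +51 billion.

+51 billion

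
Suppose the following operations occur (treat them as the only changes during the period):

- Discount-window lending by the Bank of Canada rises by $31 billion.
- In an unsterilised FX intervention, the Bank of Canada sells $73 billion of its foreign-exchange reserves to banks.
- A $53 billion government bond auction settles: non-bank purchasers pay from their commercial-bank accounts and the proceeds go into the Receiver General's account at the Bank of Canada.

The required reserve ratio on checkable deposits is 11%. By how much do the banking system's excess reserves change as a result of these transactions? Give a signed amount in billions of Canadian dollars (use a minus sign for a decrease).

Discount-window loan $31 billion: reserves +$31B, deposits 0.
FX sale $73 billion: reserves −$73B, deposits 0.
Government account inflow $53 billion: reserves −$53B, deposits −$53B.
Totals: Δreserves = −$95B, Δdeposits = −$53B.
Δrequired reserves = 11% × −$53B = −$5.83B.
Δexcess reserves = Δreserves − Δrequired = −$95B − (−$5.83B) = -$89.17 billion.

-$89.17 billion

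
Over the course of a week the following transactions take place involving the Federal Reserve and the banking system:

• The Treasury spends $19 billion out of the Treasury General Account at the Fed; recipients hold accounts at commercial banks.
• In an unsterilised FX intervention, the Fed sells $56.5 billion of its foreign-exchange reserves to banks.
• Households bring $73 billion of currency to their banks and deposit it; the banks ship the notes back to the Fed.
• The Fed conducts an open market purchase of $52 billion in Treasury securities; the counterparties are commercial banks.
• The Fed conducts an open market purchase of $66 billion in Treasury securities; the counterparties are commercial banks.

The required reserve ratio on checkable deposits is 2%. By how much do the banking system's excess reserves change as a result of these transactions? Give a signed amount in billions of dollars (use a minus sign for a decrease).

+$151.66 billion

Government spending $19 billion: reserves +$19B, deposits +$19B.
FX sale $56.5 billion: reserves −$56.5B, deposits 0.
Currency deposit $73 billion: reserves +$73B, deposits +$73B.
OMO purchase (from banks) $52 billion: reserves +$52B, deposits 0.
OMO purchase (from banks) $66 billion: reserves +$66B, deposits 0.
Totals: Δreserves = +$153.5B, Δdeposits = +$92B.
Δrequired reserves = 2% × +$92B = +$1.84B.
Δexcess reserves = Δreserves − Δrequired = +$153.5B − (+$1.84B) = +$151.66 billion.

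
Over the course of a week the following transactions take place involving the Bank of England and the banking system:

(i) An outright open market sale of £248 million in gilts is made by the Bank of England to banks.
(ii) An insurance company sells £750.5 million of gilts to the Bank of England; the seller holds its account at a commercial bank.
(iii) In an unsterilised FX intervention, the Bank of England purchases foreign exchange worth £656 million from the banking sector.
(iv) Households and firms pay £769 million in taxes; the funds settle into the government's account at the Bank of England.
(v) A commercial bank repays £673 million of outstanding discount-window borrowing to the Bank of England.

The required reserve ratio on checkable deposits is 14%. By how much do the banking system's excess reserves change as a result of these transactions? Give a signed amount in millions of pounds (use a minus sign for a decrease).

OMO sale (to banks) £248 million: reserves −£248M, deposits 0.
Asset purchase (from non-banks) £750.5 million: reserves +£750.5M, deposits +£750.5M.
FX purchase £656 million: reserves +£656M, deposits 0.
Government account inflow £769 million: reserves −£769M, deposits −£769M.
Discount-window repayment £673 million: reserves −£673M, deposits 0.
Totals: Δreserves = −£283.5M, Δdeposits = −£18.5M.
Δrequired reserves = 14% × −£18.5M = −£2.59M.
Δexcess reserves = Δreserves − Δrequired = −£283.5M − (−£2.59M) = -£280.91 million.

-£280.91 million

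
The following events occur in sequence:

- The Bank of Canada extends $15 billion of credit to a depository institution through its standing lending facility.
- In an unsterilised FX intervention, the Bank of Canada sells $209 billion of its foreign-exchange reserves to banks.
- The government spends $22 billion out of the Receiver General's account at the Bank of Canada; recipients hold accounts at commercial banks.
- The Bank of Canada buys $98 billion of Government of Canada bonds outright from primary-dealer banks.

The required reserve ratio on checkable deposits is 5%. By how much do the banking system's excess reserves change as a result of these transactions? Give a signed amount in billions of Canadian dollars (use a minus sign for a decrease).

-$75.1 billion

Discount-window loan $15 billion: reserves +$15B, deposits 0.
FX sale $209 billion: reserves −$209B, deposits 0.
Government spending $22 billion: reserves +$22B, deposits +$22B.
OMO purchase (from banks) $98 billion: reserves +$98B, deposits 0.
Totals: Δreserves = −$74B, Δdeposits = +$22B.
Δrequired reserves = 5% × +$22B = +$1.1B.
Δexcess reserves = Δreserves − Δrequired = −$74B − (+$1.1B) = -$75.1 billion.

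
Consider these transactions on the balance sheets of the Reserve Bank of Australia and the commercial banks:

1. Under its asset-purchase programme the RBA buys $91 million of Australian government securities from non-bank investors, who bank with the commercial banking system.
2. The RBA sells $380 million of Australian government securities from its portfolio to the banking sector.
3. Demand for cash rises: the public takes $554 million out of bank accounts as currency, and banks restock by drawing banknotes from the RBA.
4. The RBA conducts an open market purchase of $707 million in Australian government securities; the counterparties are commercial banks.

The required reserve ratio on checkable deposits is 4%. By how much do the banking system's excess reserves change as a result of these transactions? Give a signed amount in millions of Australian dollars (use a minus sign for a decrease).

-$117.48 million

Asset purchase (from non-banks) $91 million: reserves +$91M, deposits +$91M.
OMO sale (to banks) $380 million: reserves −$380M, deposits 0.
Currency withdrawal $554 million: reserves −$554M, deposits −$554M.
OMO purchase (from banks) $707 million: reserves +$707M, deposits 0.
Totals: Δreserves = −$136M, Δdeposits = −$463M.
Δrequired reserves = 4% × −$463M = −$18.52M.
Δexcess reserves = Δreserves − Δrequired = −$136M − (−$18.52M) = -$117.48 million.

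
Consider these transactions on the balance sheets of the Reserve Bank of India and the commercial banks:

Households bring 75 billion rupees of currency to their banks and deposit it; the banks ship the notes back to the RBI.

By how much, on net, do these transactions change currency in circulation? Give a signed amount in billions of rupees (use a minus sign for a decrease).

Currency deposit 75 billion rupees: notes return to the central bank → −75B.

-75 billion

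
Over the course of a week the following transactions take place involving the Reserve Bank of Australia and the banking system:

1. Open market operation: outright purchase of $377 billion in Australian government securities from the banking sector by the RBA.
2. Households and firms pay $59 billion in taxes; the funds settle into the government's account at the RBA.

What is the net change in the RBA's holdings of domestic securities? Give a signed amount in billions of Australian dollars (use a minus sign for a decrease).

+$377 billion

OMO purchase (from banks) $377 billion: securities added to the RBA's portfolio → +$377B.
Government account inflow $59 billion: the RBA's securities portfolio is untouched → 0.
Net: 377 + 0 = +$377 billion.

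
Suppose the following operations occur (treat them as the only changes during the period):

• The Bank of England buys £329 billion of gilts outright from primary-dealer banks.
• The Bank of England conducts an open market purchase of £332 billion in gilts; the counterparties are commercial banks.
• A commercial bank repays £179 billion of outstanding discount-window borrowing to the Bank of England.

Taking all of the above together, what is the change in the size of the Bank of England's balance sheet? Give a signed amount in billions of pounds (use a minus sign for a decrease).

+£482 billion

OMO purchase (from banks) £329 billion: a Bank of England asset is acquired → +£329B.
OMO purchase (from banks) £332 billion: a Bank of England asset is acquired → +£332B.
Discount-window repayment £179 billion: a Bank of England asset is shed → −£179B.
Net: 329 + 332 − 179 = +£482 billion.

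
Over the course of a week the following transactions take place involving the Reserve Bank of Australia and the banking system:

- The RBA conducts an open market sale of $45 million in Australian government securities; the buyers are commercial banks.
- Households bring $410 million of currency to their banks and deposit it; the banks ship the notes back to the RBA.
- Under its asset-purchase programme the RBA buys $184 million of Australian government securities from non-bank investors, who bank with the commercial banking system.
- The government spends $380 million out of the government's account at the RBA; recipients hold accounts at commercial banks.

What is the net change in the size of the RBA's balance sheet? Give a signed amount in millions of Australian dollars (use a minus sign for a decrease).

+$139 million

RBA balance sheet:
  Assets:      Securities +$139M
  Liabilities: Bank reserves +$929M, Currency in circulation −$410M, Government deposits −$380M
Commercial banking system:
  Assets:      Reserves at CB +$929M, Securities +$45M
  Liabilities: Checkable deposits +$974M
Change in total RBA assets = +$139 million.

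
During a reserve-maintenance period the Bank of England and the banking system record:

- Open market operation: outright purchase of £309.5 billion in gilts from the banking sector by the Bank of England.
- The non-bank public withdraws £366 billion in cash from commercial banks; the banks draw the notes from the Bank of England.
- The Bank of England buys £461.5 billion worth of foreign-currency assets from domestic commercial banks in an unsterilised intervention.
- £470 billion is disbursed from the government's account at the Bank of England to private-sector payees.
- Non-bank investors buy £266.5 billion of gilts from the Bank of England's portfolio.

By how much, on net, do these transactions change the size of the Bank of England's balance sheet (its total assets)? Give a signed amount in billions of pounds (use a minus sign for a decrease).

Bank of England balance sheet:
  Assets:      Securities +£43B, Foreign assets +£461.5B
  Liabilities: Bank reserves +£608.5B, Currency in circulation +£366B, Government deposits −£470B
Commercial banking system:
  Assets:      Reserves at CB +£608.5B, Securities −£309.5B, Foreign assets −£461.5B
  Liabilities: Checkable deposits −£162.5B
Change in total Bank of England assets = +£504.5 billion.

+£504.5 billion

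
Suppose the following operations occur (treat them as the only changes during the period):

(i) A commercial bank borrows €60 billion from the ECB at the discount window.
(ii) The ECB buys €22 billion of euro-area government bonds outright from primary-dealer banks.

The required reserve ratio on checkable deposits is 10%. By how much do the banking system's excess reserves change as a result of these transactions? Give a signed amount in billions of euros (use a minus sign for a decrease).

+€82 billion

Discount-window loan €60 billion: reserves +€60B, deposits 0.
OMO purchase (from banks) €22 billion: reserves +€22B, deposits 0.
Totals: Δreserves = +€82B, Δdeposits = 0.
Δrequired reserves = 10% × 0 = 0.
Δexcess reserves = Δreserves − Δrequired = +€82B − (0) = +€82 billion.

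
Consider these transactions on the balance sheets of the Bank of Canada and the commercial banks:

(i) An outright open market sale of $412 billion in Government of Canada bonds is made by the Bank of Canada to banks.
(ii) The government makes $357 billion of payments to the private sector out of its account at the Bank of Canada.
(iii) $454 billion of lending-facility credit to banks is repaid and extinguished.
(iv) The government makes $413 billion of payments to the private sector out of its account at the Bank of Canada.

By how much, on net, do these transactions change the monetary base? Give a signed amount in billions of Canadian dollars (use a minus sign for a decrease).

Bank of Canada balance sheet:
  Assets:      Securities −$412B, Loans to banks −$454B
  Liabilities: Bank reserves −$96B, Government deposits −$770B
Commercial banking system:
  Assets:      Reserves at CB −$96B, Securities +$412B
  Liabilities: Checkable deposits +$770B, Borrowings from CB −$454B
Monetary base = currency + reserves: 0 + (−$96B) = -$96 billion.

-$96 billion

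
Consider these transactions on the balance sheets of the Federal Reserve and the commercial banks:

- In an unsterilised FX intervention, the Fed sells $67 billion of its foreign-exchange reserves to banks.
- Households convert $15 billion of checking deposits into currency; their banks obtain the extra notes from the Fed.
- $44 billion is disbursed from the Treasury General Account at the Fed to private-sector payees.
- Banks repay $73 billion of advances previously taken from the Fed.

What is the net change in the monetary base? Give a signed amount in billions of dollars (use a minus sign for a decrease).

-$96 billion

FX sale $67 billion: Fed balance sheet contracts → −$67B.
Currency withdrawal $15 billion: just a shift between currency and reserves — both are base money → 0.
Government spending $44 billion: a non-base liability converts back to reserves → +$44B.
Discount-window repayment $73 billion: Fed balance sheet contracts → −$73B.
Net: −67 + 0 + 44 − 73 = -$96 billion.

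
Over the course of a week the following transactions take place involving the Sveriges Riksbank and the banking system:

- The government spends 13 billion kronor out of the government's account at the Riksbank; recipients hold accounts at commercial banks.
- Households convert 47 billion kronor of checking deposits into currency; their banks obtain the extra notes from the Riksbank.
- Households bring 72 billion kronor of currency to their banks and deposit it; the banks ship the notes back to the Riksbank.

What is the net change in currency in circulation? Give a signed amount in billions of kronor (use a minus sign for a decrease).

-25 billion

Riksbank balance sheet:
  Assets:      no change
  Liabilities: Bank reserves +38B, Currency in circulation −25B, Government deposits −13B
So the change in currency in circulation is -25 billion.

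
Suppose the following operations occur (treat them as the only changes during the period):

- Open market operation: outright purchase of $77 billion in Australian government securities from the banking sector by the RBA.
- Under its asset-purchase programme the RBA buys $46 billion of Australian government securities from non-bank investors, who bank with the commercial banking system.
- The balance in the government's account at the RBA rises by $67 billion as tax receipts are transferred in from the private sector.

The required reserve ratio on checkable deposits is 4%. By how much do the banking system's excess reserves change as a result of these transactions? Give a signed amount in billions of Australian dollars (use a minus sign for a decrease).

+$56.84 billion

OMO purchase (from banks) $77 billion: reserves +$77B, deposits 0.
Asset purchase (from non-banks) $46 billion: reserves +$46B, deposits +$46B.
Government account inflow $67 billion: reserves −$67B, deposits −$67B.
Totals: Δreserves = +$56B, Δdeposits = −$21B.
Δrequired reserves = 4% × −$21B = −$0.84B.
Δexcess reserves = Δreserves − Δrequired = +$56B − (−$0.84B) = +$56.84 billion.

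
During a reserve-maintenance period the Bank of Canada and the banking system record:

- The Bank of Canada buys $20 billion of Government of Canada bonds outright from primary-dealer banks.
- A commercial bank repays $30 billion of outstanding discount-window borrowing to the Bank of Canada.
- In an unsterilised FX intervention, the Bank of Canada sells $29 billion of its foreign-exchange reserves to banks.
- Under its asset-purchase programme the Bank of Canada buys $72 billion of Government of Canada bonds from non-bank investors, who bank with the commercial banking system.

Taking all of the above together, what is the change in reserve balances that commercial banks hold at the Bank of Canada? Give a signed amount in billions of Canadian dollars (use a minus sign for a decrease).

+$33 billion

OMO purchase (from banks) $20 billion: the Bank of Canada pays by crediting reserve accounts → +$20B.
Discount-window repayment $30 billion: repayment is debited from reserves → −$30B.
FX sale $29 billion: the buying banks pay out of their reserve balances → −$29B.
Asset purchase (from non-banks) $72 billion: the Bank of Canada pays by crediting reserve accounts → +$72B.
Net: 20 − 30 − 29 + 72 = +$33 billion.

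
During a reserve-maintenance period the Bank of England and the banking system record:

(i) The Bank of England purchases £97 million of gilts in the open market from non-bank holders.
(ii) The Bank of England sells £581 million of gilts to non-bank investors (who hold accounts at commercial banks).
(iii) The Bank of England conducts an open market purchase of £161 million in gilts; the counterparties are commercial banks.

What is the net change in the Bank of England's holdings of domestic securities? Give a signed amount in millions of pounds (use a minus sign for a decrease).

Bank of England balance sheet:
  Assets:      Securities −£323M
  Liabilities: Bank reserves −£323M
Commercial banking system:
  Assets:      Reserves at CB −£323M, Securities −£161M
  Liabilities: Checkable deposits −£484M
So the change in the Bank of England's holdings of domestic securities is -£323 million.

-£323 million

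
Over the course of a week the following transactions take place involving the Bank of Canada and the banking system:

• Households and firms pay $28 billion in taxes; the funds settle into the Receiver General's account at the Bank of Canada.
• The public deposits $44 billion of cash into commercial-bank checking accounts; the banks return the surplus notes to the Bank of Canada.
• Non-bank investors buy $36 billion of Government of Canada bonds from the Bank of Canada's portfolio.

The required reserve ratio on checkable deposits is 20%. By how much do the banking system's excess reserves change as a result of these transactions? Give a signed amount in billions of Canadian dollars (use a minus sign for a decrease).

Government account inflow $28 billion: reserves −$28B, deposits −$28B.
Currency deposit $44 billion: reserves +$44B, deposits +$44B.
Asset sale (to non-banks) $36 billion: reserves −$36B, deposits −$36B.
Totals: Δreserves = −$20B, Δdeposits = −$20B.
Δrequired reserves = 20% × −$20B = −$4B.
Δexcess reserves = Δreserves − Δrequired = −$20B − (−$4B) = -$16 billion.

-$16 billion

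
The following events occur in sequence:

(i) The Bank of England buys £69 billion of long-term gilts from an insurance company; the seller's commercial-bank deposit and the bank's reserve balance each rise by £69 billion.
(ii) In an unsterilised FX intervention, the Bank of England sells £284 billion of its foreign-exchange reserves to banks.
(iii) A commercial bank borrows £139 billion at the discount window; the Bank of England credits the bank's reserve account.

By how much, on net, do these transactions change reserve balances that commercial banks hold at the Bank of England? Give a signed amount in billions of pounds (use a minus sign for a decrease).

Asset purchase (from non-banks) £69 billion: the Bank of England pays by crediting reserve accounts → +£69B.
FX sale £284 billion: the buying banks pay out of their reserve balances → −£284B.
Discount-window loan £139 billion: the loan is credited to the bank's reserve account → +£139B.
Net: 69 − 284 + 139 = -£76 billion.

-£76 billion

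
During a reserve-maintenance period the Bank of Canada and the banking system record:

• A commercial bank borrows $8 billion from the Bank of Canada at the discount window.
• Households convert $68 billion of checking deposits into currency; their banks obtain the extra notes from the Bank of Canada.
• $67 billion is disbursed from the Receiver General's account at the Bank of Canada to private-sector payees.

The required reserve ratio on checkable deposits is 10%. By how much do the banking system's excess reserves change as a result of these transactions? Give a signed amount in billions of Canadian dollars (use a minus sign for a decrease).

Discount-window loan $8 billion: reserves +$8B, deposits 0.
Currency withdrawal $68 billion: reserves −$68B, deposits −$68B.
Government spending $67 billion: reserves +$67B, deposits +$67B.
Totals: Δreserves = +$7B, Δdeposits = −$1B.
Δrequired reserves = 10% × −$1B = −$0.1B.
Δexcess reserves = Δreserves − Δrequired = +$7B − (−$0.1B) = +$7.1 billion.

+$7.1 billion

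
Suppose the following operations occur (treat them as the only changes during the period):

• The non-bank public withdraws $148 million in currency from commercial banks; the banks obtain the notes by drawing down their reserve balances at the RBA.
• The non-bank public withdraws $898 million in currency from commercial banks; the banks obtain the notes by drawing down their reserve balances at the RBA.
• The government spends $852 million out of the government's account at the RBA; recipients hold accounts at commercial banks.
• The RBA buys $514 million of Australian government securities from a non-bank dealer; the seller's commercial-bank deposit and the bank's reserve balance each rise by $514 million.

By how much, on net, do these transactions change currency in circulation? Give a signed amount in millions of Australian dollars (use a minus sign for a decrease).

RBA balance sheet:
  Assets:      Securities +$514M
  Liabilities: Bank reserves +$320M, Currency in circulation +$1046M, Government deposits −$852M
So the change in currency in circulation is +$1046 million.

+$1046 million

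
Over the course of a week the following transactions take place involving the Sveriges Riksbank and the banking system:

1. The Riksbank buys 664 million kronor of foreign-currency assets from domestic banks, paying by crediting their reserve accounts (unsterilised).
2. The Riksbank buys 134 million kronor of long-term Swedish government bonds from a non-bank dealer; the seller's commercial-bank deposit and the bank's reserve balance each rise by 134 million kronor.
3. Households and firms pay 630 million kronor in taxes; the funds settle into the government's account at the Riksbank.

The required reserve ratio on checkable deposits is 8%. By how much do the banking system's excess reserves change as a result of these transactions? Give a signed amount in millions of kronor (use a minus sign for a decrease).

FX purchase 664 million kronor: reserves +664M, deposits 0.
Asset purchase (from non-banks) 134 million kronor: reserves +134M, deposits +134M.
Government account inflow 630 million kronor: reserves −630M, deposits −630M.
Totals: Δreserves = +168M, Δdeposits = −496M.
Δrequired reserves = 8% × −496M = −39.68M.
Δexcess reserves = Δreserves − Δrequired = +168M − (−39.68M) = +207.68 million.

+207.68 million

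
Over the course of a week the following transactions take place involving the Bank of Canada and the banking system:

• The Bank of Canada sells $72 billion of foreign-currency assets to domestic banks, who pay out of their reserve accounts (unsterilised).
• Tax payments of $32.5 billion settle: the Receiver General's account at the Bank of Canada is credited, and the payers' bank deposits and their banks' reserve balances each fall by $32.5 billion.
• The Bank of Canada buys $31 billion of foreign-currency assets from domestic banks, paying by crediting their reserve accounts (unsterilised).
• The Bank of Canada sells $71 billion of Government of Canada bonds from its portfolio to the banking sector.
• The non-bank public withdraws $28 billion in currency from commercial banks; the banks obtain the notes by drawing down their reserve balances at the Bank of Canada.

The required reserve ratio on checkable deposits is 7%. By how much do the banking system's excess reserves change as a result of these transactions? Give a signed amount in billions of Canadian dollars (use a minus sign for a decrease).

FX sale $72 billion: reserves −$72B, deposits 0.
Government account inflow $32.5 billion: reserves −$32.5B, deposits −$32.5B.
FX purchase $31 billion: reserves +$31B, deposits 0.
OMO sale (to banks) $71 billion: reserves −$71B, deposits 0.
Currency withdrawal $28 billion: reserves −$28B, deposits −$28B.
Totals: Δreserves = −$172.5B, Δdeposits = −$60.5B.
Δrequired reserves = 7% × −$60.5B = −$4.235B.
Δexcess reserves = Δreserves − Δrequired = −$172.5B − (−$4.235B) = -$168.265 billion.

-$168.265 billion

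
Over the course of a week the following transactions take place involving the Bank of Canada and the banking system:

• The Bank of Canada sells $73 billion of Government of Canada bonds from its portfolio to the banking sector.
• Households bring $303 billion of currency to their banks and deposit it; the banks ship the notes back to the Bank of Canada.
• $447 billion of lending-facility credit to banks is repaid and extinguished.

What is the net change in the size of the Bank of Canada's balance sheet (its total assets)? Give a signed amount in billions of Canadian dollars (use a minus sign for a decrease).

-$520 billion

OMO sale (to banks) $73 billion: a Bank of Canada asset is shed → −$73B.
Currency deposit $303 billion: only the composition of liabilities changes → 0.
Discount-window repayment $447 billion: a Bank of Canada asset is shed → −$447B.
Net: −73 + 0 − 447 = -$520 billion.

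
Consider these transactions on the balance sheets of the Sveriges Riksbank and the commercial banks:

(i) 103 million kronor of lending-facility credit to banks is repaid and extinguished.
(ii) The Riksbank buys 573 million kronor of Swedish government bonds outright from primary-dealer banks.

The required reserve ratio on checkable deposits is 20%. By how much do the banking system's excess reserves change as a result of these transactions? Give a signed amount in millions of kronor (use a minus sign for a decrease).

Discount-window repayment 103 million kronor: reserves −103M, deposits 0.
OMO purchase (from banks) 573 million kronor: reserves +573M, deposits 0.
Totals: Δreserves = +470M, Δdeposits = 0.
Δrequired reserves = 20% × 0 = 0.
Δexcess reserves = Δreserves − Δrequired = +470M − (0) = +470 million.

+470 million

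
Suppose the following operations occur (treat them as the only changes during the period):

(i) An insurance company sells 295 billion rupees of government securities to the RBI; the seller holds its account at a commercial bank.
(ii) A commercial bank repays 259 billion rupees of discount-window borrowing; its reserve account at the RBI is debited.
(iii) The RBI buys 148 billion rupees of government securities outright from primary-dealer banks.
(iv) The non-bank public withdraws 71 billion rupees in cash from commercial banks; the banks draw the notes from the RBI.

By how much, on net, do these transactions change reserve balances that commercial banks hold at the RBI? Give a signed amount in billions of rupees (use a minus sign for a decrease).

+113 billion

Asset purchase (from non-banks) 295 billion rupees: the RBI pays by crediting reserve accounts → +295B.
Discount-window repayment 259 billion rupees: repayment is debited from reserves → −259B.
OMO purchase (from banks) 148 billion rupees: the RBI pays by crediting reserve accounts → +148B.
Currency withdrawal 71 billion rupees: banks swap reserves for currency → −71B.
Net: 295 − 259 + 148 − 71 = +113 billion.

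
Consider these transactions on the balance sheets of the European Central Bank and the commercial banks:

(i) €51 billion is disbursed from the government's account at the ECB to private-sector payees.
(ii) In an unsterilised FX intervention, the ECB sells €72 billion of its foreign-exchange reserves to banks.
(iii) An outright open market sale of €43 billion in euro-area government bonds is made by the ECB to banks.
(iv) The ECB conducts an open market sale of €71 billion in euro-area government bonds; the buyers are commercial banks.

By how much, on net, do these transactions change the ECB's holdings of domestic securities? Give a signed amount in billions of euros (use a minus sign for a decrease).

-€114 billion

Government spending €51 billion: the ECB's securities portfolio is untouched → 0.
FX sale €72 billion: the ECB's securities portfolio is untouched → 0.
OMO sale (to banks) €43 billion: securities removed from the ECB's portfolio → −€43B.
OMO sale (to banks) €71 billion: securities removed from the ECB's portfolio → −€71B.
Net: 0 + 0 − 43 − 71 = -€114 billion.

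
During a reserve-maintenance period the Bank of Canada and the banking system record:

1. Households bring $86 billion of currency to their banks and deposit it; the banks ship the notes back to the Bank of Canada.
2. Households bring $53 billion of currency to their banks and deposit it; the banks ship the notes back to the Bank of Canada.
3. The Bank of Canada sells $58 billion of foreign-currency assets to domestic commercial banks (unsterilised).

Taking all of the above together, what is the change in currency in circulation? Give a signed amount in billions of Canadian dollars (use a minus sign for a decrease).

-$139 billion

Bank of Canada balance sheet:
  Assets:      Foreign assets −$58B
  Liabilities: Bank reserves +$81B, Currency in circulation −$139B
So the change in currency in circulation is -$139 billion.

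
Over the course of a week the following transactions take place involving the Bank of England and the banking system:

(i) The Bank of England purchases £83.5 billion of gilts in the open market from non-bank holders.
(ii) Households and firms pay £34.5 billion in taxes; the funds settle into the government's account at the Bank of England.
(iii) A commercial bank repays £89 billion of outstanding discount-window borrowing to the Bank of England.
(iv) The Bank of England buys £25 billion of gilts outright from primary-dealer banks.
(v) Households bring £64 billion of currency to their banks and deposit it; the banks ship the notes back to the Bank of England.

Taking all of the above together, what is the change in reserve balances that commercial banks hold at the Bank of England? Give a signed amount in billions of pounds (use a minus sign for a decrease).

Asset purchase (from non-banks) £83.5 billion: the Bank of England pays by crediting reserve accounts → +£83.5B.
Government account inflow £34.5 billion: funds move from bank reserves into the government account → −£34.5B.
Discount-window repayment £89 billion: repayment is debited from reserves → −£89B.
OMO purchase (from banks) £25 billion: the Bank of England pays by crediting reserve accounts → +£25B.
Currency deposit £64 billion: returned notes are swapped for reserve credit → +£64B.
Net: 83.5 − 34.5 − 89 + 25 + 64 = +£49 billion.

+£49 billion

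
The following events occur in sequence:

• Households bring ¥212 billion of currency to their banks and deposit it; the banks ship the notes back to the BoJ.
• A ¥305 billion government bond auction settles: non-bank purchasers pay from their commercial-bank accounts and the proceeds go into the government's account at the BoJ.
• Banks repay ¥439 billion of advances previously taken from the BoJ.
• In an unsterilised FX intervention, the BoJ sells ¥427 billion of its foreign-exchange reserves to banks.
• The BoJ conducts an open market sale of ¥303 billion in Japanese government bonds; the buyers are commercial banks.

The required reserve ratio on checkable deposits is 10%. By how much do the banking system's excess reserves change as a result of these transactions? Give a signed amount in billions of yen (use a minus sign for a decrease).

-¥1252.7 billion

Currency deposit ¥212 billion: reserves +¥212B, deposits +¥212B.
Government account inflow ¥305 billion: reserves −¥305B, deposits −¥305B.
Discount-window repayment ¥439 billion: reserves −¥439B, deposits 0.
FX sale ¥427 billion: reserves −¥427B, deposits 0.
OMO sale (to banks) ¥303 billion: reserves −¥303B, deposits 0.
Totals: Δreserves = −¥1262B, Δdeposits = −¥93B.
Δrequired reserves = 10% × −¥93B = −¥9.3B.
Δexcess reserves = Δreserves − Δrequired = −¥1262B − (−¥9.3B) = -¥1252.7 billion.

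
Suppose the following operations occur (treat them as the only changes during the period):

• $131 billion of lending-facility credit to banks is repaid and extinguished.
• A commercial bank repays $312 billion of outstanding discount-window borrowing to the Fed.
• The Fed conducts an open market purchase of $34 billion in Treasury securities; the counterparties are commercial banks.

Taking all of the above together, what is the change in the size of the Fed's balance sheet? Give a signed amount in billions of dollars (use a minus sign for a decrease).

-$409 billion

Fed balance sheet:
  Assets:      Securities +$34B, Loans to banks −$443B
  Liabilities: Bank reserves −$409B
Commercial banking system:
  Assets:      Reserves at CB −$409B, Securities −$34B
  Liabilities: Borrowings from CB −$443B
Change in total Fed assets = -$409 billion.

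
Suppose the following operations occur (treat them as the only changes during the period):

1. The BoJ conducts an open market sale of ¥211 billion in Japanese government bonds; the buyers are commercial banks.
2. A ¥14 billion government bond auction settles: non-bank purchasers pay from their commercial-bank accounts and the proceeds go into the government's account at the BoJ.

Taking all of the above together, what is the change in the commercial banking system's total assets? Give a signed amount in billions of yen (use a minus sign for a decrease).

-¥14 billion

BoJ balance sheet:
  Assets:      Securities −¥211B
  Liabilities: Bank reserves −¥225B, Government deposits +¥14B
Commercial banking system:
  Assets:      Reserves at CB −¥225B, Securities +¥211B
  Liabilities: Checkable deposits −¥14B
Change in total bank assets = -¥14 billion.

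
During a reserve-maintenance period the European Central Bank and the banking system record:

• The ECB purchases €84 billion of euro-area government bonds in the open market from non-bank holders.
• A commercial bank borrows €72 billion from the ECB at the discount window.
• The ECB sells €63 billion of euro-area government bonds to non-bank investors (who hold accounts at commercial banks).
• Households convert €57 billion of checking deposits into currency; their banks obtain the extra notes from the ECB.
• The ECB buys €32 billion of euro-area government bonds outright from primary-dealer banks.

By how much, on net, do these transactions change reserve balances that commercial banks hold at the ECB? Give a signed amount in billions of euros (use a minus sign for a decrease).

ECB balance sheet:
  Assets:      Securities +€53B, Loans to banks +€72B
  Liabilities: Bank reserves +€68B, Currency in circulation +€57B
Commercial banking system:
  Assets:      Reserves at CB +€68B, Securities −€32B
  Liabilities: Checkable deposits −€36B, Borrowings from CB +€72B
So the change in reserve balances that commercial banks hold at the ECB is +€68 billion.

+€68 billion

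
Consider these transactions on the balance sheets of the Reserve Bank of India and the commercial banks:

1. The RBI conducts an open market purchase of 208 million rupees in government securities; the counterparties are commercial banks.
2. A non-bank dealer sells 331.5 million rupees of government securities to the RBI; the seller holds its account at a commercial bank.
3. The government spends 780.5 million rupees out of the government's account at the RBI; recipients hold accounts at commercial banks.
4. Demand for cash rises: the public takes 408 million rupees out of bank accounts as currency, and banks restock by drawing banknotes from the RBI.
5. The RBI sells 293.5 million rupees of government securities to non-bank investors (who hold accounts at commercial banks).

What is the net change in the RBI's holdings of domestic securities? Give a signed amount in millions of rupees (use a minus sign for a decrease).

RBI balance sheet:
  Assets:      Securities +246M
  Liabilities: Bank reserves +618.5M, Currency in circulation +408M, Government deposits −780.5M
Commercial banking system:
  Assets:      Reserves at CB +618.5M, Securities −208M
  Liabilities: Checkable deposits +410.5M
So the change in the RBI's holdings of domestic securities is +246 million.

+246 million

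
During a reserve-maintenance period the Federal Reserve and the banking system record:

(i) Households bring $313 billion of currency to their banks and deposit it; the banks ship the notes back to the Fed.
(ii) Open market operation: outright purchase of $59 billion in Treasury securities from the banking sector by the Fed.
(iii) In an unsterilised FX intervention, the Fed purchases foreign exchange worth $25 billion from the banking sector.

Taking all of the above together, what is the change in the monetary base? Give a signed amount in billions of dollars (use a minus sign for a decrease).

+$84 billion

Currency deposit $313 billion: just a shift between currency and reserves — both are base money → 0.
OMO purchase (from banks) $59 billion: Fed balance sheet expands → +$59B.
FX purchase $25 billion: Fed balance sheet expands → +$25B.
Net: 0 + 59 + 25 = +$84 billion.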